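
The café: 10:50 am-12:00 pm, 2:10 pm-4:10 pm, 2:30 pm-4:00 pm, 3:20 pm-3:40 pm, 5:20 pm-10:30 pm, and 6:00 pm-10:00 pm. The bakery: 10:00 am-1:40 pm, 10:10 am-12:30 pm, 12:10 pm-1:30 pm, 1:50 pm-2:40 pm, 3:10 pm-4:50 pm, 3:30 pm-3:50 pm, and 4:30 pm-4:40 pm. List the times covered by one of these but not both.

First set merges to 10:50 am-12:00 pm, 2:10 pm-4:10 pm, 5:20 pm-10:30 pm.
Second set merges to 10:00 am-1:40 pm, 1:50 pm-2:40 pm, 3:10 pm-4:50 pm.
Only in the first: 2:40 pm-3:10 pm, 5:20 pm-10:30 pm.
Only in the second: 10:00 am-10:50 am, 12:00 pm-1:40 pm, 1:50 pm-2:10 pm, 4:10 pm-4:50 pm.
Together these are the periods covered by exactly one.

10:00 am-10:50 am, 12:00 pm-1:40 pm, 1:50 pm-2:10 pm, 2:40 pm-3:10 pm, 4:10 pm-4:50 pm, 5:20 pm-10:30 pm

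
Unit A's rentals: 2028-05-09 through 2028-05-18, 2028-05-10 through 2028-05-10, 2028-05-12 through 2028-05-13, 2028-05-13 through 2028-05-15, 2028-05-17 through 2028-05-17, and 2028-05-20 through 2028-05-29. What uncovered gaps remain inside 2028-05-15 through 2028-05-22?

2028-05-19 through 2028-05-19

Covered (merged): 2028-05-09 through 2028-05-18, 2028-05-20 through 2028-05-29.
Uncovered inside 2028-05-15 through 2028-05-22: 2028-05-19 through 2028-05-19.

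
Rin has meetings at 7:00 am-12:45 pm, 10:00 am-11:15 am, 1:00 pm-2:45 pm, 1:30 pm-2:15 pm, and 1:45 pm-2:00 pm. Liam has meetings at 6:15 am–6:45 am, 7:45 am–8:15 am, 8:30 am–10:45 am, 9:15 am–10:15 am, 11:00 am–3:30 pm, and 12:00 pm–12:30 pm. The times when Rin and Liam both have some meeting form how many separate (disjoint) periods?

First set merges to 7:00 am–12:45 pm, 1:00 pm–2:45 pm.
Second set merges to 6:15 am–6:45 am, 7:45 am–8:15 am, 8:30 am–10:45 am, 11:00 am–3:30 pm.
A ∩ B = 7:45 am–8:15 am, 8:30 am–10:45 am, 11:00 am–12:45 pm, 1:00 pm–2:45 pm.
That is 4 disjoint pieces.

4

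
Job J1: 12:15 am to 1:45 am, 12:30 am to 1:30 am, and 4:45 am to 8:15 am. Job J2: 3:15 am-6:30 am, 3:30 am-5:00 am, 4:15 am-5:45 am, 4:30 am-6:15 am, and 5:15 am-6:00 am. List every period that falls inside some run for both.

4:45 am–6:30 am

A, merged: 12:15 am–1:45 am, 4:45 am–8:15 am.
B, merged: 3:15 am–6:30 am.
12:15 am–1:45 am falls entirely outside B.
4:45 am–8:15 am overlaps B on 4:45 am–6:30 am.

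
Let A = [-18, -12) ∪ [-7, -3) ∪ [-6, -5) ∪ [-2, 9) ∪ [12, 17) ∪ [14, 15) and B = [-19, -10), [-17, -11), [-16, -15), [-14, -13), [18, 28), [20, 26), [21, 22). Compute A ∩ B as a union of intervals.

[-18, -12)

A, merged: [-18, -12), [-7, -3), [-2, 9), [12, 17).
B, merged: [-19, -10), [18, 28).
[-18, -12) overlaps B on [-18, -12).
[-7, -3) falls entirely outside B.
[-2, 9) falls entirely outside B.
[12, 17) falls entirely outside B.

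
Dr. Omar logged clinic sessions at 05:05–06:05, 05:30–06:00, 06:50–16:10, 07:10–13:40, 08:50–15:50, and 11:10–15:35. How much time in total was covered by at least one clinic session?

10 h 20 min

Merged: 05:05–06:05, 06:50–16:10.
Lengths: 1 h + 9 h 20 min = 10 h 20 min.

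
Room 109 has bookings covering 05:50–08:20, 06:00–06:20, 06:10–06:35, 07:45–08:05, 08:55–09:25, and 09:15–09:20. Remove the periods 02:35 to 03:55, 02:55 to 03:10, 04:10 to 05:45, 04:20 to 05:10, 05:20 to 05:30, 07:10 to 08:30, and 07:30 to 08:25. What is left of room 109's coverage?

05:50–07:10, 08:55–09:25

Merge the first list: 05:50–08:20, 08:55–09:25.
Merge the second list: 02:35–03:55, 04:10–05:45, 07:10–08:30.
05:50–08:20 \ B = 05:50–07:10.
08:55–09:25: nothing removed.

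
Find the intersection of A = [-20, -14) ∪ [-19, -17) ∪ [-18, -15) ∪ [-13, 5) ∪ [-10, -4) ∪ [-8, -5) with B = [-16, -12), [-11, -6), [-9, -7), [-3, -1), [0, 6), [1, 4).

A, merged: [-20, -14), [-13, 5).
B, merged: [-16, -12), [-11, -6), [-3, -1), [0, 6).
[-20, -14) ∩ B → [-16, -14).
[-13, 5) ∩ B → [-13, -12), [-11, -6), [-3, -1), [0, 5).

[-16, -14) ∪ [-13, -12) ∪ [-11, -6) ∪ [-3, -1) ∪ [0, 5)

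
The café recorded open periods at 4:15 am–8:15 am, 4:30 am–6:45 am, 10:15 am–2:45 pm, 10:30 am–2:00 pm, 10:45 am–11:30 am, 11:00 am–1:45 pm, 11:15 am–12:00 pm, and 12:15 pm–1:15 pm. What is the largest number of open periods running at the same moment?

5

Walk the sorted start/end points keeping a running depth.
The depth first hits 5 at 11:15 am.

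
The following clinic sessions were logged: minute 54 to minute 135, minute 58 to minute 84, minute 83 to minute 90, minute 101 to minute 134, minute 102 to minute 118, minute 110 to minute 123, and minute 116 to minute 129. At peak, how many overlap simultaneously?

Sweep endpoints in order; track running count of active intervals.
Peak of 5 reached at minute 116.

5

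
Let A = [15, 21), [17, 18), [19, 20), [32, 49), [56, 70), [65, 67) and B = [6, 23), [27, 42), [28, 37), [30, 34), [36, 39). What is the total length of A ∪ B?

First set merges to [15, 21), [32, 49), [56, 70).
Second set merges to [6, 23), [27, 42).
A ∪ B = [6, 23), [27, 49), [56, 70).
Total: 17 + 22 + 14 = 53.

53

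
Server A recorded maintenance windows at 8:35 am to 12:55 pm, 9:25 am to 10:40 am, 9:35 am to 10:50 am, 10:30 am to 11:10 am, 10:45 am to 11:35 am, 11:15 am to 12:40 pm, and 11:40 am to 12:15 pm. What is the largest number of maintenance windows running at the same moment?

4

Walk the sorted start/end points keeping a running depth.
The depth first hits 4 at 10:30 am.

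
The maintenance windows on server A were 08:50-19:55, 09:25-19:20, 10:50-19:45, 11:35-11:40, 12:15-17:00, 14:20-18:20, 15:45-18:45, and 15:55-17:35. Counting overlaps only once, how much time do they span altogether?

Merged: 08:50-19:55.
Length: 11 h 5 min.

11 h 5 min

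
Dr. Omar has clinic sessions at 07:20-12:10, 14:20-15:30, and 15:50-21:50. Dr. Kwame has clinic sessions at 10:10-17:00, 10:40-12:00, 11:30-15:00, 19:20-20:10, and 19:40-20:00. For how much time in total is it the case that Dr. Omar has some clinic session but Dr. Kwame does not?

6 h 50 min

B, merged: 10:10–17:00, 19:20–20:10.
A \ B = 07:20–10:10, 17:00–19:20, 20:10–21:50.
Total: 2 h 50 min + 2 h 20 min + 1 h 40 min = 6 h 50 min.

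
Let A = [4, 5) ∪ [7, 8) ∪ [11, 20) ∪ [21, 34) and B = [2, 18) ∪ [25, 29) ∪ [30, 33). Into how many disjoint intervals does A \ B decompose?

A \ B = [18, 20), [21, 25), [29, 30), [33, 34).
That is 4 disjoint pieces.

4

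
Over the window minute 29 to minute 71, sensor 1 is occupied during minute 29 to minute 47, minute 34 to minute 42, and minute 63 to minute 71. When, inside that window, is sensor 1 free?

minute 47 to minute 63

Covered (merged): minute 29 to minute 47, minute 63 to minute 71.
Gaps within minute 29 to minute 71: minute 47 to minute 63.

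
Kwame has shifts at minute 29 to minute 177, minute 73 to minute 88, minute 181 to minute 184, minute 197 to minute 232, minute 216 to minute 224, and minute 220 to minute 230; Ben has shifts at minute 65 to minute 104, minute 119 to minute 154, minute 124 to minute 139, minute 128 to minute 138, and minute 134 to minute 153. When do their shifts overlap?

First set merges to minute 29 to minute 177, minute 181 to minute 184, minute 197 to minute 232.
Second set merges to minute 65 to minute 104, minute 119 to minute 154.
minute 29 to minute 177 meets the second set on minute 65 to minute 104, minute 119 to minute 154.
minute 181 to minute 184: no overlap with the second set.
minute 197 to minute 232: no overlap with the second set.

minute 65 to minute 104, minute 119 to minute 154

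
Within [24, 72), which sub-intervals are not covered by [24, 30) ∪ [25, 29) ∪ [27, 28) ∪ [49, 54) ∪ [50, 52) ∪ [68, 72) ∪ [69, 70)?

[30, 49) ∪ [54, 68)

The merged coverage is [24, 30), [49, 54), [68, 72).
Gaps within [24, 72): [30, 49), [54, 68).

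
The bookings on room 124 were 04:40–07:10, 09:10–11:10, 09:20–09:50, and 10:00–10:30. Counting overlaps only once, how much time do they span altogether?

4 h 30 min

Merged: 04:40-07:10, 09:10-11:10.
Lengths: 2 h 30 min + 2 h = 4 h 30 min.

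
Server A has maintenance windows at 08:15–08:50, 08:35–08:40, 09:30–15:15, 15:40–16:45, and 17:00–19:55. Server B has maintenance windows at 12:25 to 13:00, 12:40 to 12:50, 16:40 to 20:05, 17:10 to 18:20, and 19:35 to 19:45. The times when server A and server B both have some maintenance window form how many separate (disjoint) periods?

A, merged: 08:15-08:50, 09:30-15:15, 15:40-16:45, 17:00-19:55.
B, merged: 12:25-13:00, 16:40-20:05.
A ∩ B = 12:25-13:00, 16:40-16:45, 17:00-19:55.
That is 3 disjoint pieces.

3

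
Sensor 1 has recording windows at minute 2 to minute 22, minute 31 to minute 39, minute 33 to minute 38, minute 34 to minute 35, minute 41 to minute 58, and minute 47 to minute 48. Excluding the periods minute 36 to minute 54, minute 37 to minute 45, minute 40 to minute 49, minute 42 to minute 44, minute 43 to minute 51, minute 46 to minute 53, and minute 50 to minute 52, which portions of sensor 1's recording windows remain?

minute 2 to minute 22, minute 31 to minute 36, minute 54 to minute 58

Merge the first list: minute 2 to minute 22, minute 31 to minute 39, minute 41 to minute 58.
Merge the second list: minute 36 to minute 54.
minute 2 to minute 22 is untouched.
minute 31 to minute 39 with B removed leaves minute 31 to minute 36.
minute 41 to minute 58 with B removed leaves minute 54 to minute 58.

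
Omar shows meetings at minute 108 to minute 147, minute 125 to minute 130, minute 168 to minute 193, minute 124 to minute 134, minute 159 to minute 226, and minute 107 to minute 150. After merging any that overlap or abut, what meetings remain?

Sort by start: minute 107 to minute 150, minute 108 to minute 147, minute 124 to minute 134, minute 125 to minute 130, minute 159 to minute 226, minute 168 to minute 193.
minute 108 to minute 147 overlaps/touches minute 107 to minute 150 → extend to minute 107 to minute 150.
minute 124 to minute 134 overlaps/touches minute 107 to minute 150 → extend to minute 107 to minute 150.
minute 125 to minute 130 overlaps/touches minute 107 to minute 150 → extend to minute 107 to minute 150.
minute 159 to minute 226 is disjoint → start new block.
minute 168 to minute 193 overlaps/touches minute 159 to minute 226 → extend to minute 159 to minute 226.

minute 107 to minute 150, minute 159 to minute 226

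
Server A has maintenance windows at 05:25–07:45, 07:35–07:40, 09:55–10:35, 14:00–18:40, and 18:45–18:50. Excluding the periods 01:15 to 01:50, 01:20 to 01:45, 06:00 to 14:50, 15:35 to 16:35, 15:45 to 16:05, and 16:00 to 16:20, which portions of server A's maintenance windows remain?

Merge the first list: 05:25–07:45, 09:55–10:35, 14:00–18:40, 18:45–18:50.
Merge the second list: 01:15–01:50, 06:00–14:50, 15:35–16:35.
05:25–07:45 with B removed leaves 05:25–06:00.
09:55–10:35 lies entirely inside B → drops out.
14:00–18:40 with B removed leaves 14:50–15:35, 16:35–18:40.
18:45–18:50 is untouched.

05:25–06:00, 14:50–15:35, 16:35–18:40, 18:45–18:50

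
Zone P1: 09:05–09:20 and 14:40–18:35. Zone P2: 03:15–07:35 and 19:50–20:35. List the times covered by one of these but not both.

A but not B: 09:05–09:20, 14:40–18:35.
B but not A: 03:15–07:35, 19:50–20:35.
Combining gives A △ B.

03:15–07:35, 09:05–09:20, 14:40–18:35, 19:50–20:35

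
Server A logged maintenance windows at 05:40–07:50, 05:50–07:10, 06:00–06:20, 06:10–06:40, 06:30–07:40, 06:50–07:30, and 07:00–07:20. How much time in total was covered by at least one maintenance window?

Merged: 05:40–07:50.
Length: 2 h 10 min.

2 h 10 min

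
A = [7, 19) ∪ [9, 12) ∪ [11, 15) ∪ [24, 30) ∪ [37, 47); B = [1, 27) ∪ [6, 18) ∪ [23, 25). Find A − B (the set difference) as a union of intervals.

[27, 30) ∪ [37, 47)

First set merges to [7, 19), [24, 30), [37, 47).
Second set merges to [1, 27).
[7, 19) lies entirely inside B → drops out.
[24, 30) with B removed leaves [27, 30).
[37, 47) is untouched.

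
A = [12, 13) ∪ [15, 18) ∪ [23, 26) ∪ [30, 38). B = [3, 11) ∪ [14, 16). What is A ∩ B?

[15, 16)

[12, 13) meets no B interval.
[15, 18) ∩ B → [15, 16).
[23, 26) meets no B interval.
[30, 38) meets no B interval.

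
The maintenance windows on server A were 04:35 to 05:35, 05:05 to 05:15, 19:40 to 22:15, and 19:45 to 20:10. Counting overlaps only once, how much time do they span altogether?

Merged: 04:35-05:35, 19:40-22:15.
Lengths: 1 h + 2 h 35 min = 3 h 35 min.

3 h 35 min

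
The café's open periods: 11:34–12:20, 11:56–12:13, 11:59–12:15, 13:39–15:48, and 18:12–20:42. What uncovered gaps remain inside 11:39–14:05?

After merging, the occupied span is 11:34–12:20, 13:39–15:48, 18:12–20:42.
Complement within 11:39–14:05: 12:20–13:39.

12:20–13:39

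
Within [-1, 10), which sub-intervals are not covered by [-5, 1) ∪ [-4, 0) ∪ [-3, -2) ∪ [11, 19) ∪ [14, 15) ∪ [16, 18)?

[1, 10)

After merging, the occupied span is [-5, 1), [11, 19).
Uncovered inside [-1, 10): [1, 10).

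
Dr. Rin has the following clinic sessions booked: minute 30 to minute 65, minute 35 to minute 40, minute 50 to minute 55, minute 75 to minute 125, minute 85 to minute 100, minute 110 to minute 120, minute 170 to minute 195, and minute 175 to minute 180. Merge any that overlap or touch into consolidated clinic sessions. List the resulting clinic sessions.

minute 30 to minute 65, minute 75 to minute 125, minute 170 to minute 195

minute 35 to minute 40 overlaps/touches minute 30 to minute 65 → extend to minute 30 to minute 65.
minute 50 to minute 55 overlaps/touches minute 30 to minute 65 → extend to minute 30 to minute 65.
minute 75 to minute 125 is disjoint → start new block.
minute 85 to minute 100 overlaps/touches minute 75 to minute 125 → extend to minute 75 to minute 125.
minute 110 to minute 120 overlaps/touches minute 75 to minute 125 → extend to minute 75 to minute 125.
minute 170 to minute 195 is disjoint → start new block.
minute 175 to minute 180 overlaps/touches minute 170 to minute 195 → extend to minute 170 to minute 195.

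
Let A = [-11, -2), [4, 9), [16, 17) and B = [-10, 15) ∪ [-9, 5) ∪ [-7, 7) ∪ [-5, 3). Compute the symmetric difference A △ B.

[-11, -10) ∪ [-2, 4) ∪ [9, 15) ∪ [16, 17)

B, merged: [-10, 15).
Only in the first: [-11, -10), [16, 17).
Only in the second: [-2, 4), [9, 15).
Together these are the periods covered by exactly one.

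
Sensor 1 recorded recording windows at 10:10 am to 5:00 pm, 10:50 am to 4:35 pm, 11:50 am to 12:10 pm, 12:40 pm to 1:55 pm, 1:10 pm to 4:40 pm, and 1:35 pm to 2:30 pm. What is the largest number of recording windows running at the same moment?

5

Sweep endpoints in order; track running count of active intervals.
Peak of 5 reached at 1:35 pm.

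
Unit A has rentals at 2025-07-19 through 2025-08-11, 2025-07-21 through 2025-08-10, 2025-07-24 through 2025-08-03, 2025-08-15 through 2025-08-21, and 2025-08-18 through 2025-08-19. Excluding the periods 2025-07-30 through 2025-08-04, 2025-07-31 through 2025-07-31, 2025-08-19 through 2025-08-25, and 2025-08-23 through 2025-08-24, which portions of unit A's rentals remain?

First set merges to 2025-07-19 through 2025-08-11, 2025-08-15 through 2025-08-21.
Second set merges to 2025-07-30 through 2025-08-04, 2025-08-19 through 2025-08-25.
2025-07-19 through 2025-08-11 minus B → 2025-07-19 through 2025-07-29, 2025-08-05 through 2025-08-11.
2025-08-15 through 2025-08-21 minus B → 2025-08-15 through 2025-08-18.

2025-07-19 through 2025-07-29, 2025-08-05 through 2025-08-11, 2025-08-15 through 2025-08-18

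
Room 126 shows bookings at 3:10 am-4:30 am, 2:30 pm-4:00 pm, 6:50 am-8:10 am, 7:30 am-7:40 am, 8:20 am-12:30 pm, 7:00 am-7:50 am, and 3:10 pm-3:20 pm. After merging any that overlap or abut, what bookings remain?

Sort by start: 3:10 am–4:30 am, 6:50 am–8:10 am, 7:00 am–7:50 am, 7:30 am–7:40 am, 8:20 am–12:30 pm, 2:30 pm–4:00 pm, 3:10 pm–3:20 pm.
6:50 am–8:10 am is disjoint → start new block.
7:00 am–7:50 am overlaps/touches 6:50 am–8:10 am → extend to 6:50 am–8:10 am.
7:30 am–7:40 am overlaps/touches 6:50 am–8:10 am → extend to 6:50 am–8:10 am.
8:20 am–12:30 pm is disjoint → start new block.
2:30 pm–4:00 pm is disjoint → start new block.
3:10 pm–3:20 pm overlaps/touches 2:30 pm–4:00 pm → extend to 2:30 pm–4:00 pm.

3:10 am–4:30 am, 6:50 am–8:10 am, 8:20 am–12:30 pm, 2:30 pm–4:00 pm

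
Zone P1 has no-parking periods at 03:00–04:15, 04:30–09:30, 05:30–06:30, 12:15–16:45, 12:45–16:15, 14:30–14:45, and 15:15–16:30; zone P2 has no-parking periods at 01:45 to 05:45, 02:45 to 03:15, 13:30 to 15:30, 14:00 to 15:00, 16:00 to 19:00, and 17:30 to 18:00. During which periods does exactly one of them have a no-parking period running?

Merge the first list: 03:00–04:15, 04:30–09:30, 12:15–16:45.
Merge the second list: 01:45–05:45, 13:30–15:30, 16:00–19:00.
A but not B: 05:45–09:30, 12:15–13:30, 15:30–16:00.
B but not A: 01:45–03:00, 04:15–04:30, 16:45–19:00.
Combining gives A △ B.

01:45–03:00, 04:15–04:30, 05:45–09:30, 12:15–13:30, 15:30–16:00, 16:45–19:00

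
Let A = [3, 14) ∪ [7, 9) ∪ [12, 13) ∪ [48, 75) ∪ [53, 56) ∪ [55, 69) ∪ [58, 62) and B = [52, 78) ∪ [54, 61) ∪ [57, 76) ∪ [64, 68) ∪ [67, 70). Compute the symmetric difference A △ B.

[3, 14) ∪ [48, 52) ∪ [75, 78)

First set merges to [3, 14), [48, 75).
Second set merges to [52, 78).
Only in the first: [3, 14), [48, 52).
Only in the second: [75, 78).
Together these are the periods covered by exactly one.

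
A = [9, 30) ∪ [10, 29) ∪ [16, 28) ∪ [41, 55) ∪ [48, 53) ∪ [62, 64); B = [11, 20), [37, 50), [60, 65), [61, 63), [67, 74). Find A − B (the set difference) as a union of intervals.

[9, 11) ∪ [20, 30) ∪ [50, 55)

First set merges to [9, 30), [41, 55), [62, 64).
Second set merges to [11, 20), [37, 50), [60, 65), [67, 74).
[9, 30) minus B → [9, 11), [20, 30).
[41, 55) minus B → [50, 55).
[62, 64): fully covered by B → removed.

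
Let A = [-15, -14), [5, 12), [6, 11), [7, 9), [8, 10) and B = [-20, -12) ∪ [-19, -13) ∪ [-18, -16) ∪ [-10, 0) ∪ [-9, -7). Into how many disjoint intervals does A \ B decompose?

1

A, merged: [-15, -14), [5, 12).
B, merged: [-20, -12), [-10, 0).
A \ B = [5, 12).
That is 1 disjoint piece.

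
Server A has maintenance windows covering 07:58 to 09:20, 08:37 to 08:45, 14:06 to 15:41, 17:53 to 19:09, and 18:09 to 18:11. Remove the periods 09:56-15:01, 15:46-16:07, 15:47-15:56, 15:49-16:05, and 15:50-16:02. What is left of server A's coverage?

07:58-09:20, 15:01-15:41, 17:53-19:09

A, merged: 07:58-09:20, 14:06-15:41, 17:53-19:09.
B, merged: 09:56-15:01, 15:46-16:07.
07:58-09:20: nothing removed.
14:06-15:41 \ B = 15:01-15:41.
17:53-19:09: nothing removed.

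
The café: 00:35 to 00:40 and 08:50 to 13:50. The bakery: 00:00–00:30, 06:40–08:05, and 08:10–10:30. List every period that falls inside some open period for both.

08:50–10:30

00:35–00:40 falls entirely outside B.
08:50–13:50 overlaps B on 08:50–10:30.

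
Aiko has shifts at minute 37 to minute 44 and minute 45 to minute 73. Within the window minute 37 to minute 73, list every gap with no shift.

minute 44 to minute 45

Covered (merged): minute 37 to minute 44, minute 45 to minute 73.
Uncovered inside minute 37 to minute 73: minute 44 to minute 45.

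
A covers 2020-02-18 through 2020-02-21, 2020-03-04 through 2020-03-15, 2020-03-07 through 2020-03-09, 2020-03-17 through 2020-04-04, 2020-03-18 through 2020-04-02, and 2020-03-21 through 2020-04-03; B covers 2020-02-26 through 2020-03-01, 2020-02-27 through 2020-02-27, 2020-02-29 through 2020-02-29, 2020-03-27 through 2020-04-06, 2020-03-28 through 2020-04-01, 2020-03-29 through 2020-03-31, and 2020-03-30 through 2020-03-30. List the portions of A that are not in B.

Merge the first list: 2020-02-18 through 2020-02-21, 2020-03-04 through 2020-03-15, 2020-03-17 through 2020-04-04.
Merge the second list: 2020-02-26 through 2020-03-01, 2020-03-27 through 2020-04-06.
2020-02-18 through 2020-02-21: nothing removed.
2020-03-04 through 2020-03-15: nothing removed.
2020-03-17 through 2020-04-04 \ B = 2020-03-17 through 2020-03-26.

2020-02-18 through 2020-02-21, 2020-03-04 through 2020-03-15, 2020-03-17 through 2020-03-26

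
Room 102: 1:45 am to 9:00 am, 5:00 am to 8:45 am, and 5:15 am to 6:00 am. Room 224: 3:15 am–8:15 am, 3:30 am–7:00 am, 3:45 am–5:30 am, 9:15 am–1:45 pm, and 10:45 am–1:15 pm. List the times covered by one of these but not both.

1:45 am–3:15 am, 8:15 am–9:00 am, 9:15 am–1:45 pm

Merge the first list: 1:45 am–9:00 am.
Merge the second list: 3:15 am–8:15 am, 9:15 am–1:45 pm.
A but not B: 1:45 am–3:15 am, 8:15 am–9:00 am.
B but not A: 9:15 am–1:45 pm.
Combining gives A △ B.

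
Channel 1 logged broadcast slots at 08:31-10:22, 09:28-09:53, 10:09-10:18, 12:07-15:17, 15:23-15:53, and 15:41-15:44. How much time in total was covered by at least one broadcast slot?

5 h 31 min

Merged: 08:31-10:22, 12:07-15:17, 15:23-15:53.
Lengths: 1 h 51 min + 3 h 10 min + 30 min = 5 h 31 min.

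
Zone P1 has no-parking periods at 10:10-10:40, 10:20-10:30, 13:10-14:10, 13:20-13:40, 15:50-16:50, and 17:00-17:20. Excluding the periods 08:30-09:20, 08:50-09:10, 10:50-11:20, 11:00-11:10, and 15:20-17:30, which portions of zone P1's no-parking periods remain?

First set merges to 10:10–10:40, 13:10–14:10, 15:50–16:50, 17:00–17:20.
Second set merges to 08:30–09:20, 10:50–11:20, 15:20–17:30.
10:10–10:40 is untouched.
13:10–14:10 is untouched.
15:50–16:50 lies entirely inside B → drops out.
17:00–17:20 lies entirely inside B → drops out.

10:10–10:40, 13:10–14:10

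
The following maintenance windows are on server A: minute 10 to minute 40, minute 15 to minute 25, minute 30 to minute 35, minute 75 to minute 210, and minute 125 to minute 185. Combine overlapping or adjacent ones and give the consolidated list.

minute 10 to minute 40, minute 75 to minute 210

minute 15 to minute 25 overlaps/touches minute 10 to minute 40 → extend to minute 10 to minute 40.
minute 30 to minute 35 overlaps/touches minute 10 to minute 40 → extend to minute 10 to minute 40.
minute 75 to minute 210 is disjoint → start new block.
minute 125 to minute 185 overlaps/touches minute 75 to minute 210 → extend to minute 75 to minute 210.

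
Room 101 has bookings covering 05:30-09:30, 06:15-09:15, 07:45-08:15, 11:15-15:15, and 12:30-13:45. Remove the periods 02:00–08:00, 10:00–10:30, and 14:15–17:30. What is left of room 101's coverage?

Merge the first list: 05:30-09:30, 11:15-15:15.
05:30-09:30 \ B = 08:00-09:30.
11:15-15:15 \ B = 11:15-14:15.

08:00-09:30, 11:15-14:15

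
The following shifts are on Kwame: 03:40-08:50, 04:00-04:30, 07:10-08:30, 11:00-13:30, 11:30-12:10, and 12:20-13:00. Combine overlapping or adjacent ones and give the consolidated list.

04:00–04:30 overlaps/touches 03:40–08:50 → extend to 03:40–08:50.
07:10–08:30 overlaps/touches 03:40–08:50 → extend to 03:40–08:50.
11:00–13:30 is disjoint → start new block.
11:30–12:10 overlaps/touches 11:00–13:30 → extend to 11:00–13:30.
12:20–13:00 overlaps/touches 11:00–13:30 → extend to 11:00–13:30.

03:40–08:50, 11:00–13:30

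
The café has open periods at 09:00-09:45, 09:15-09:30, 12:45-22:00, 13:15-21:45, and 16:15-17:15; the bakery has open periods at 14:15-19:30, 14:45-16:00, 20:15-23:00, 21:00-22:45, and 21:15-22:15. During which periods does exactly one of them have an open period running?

09:00-09:45, 12:45-14:15, 19:30-20:15, 22:00-23:00

A, merged: 09:00-09:45, 12:45-22:00.
B, merged: 14:15-19:30, 20:15-23:00.
A but not B: 09:00-09:45, 12:45-14:15, 19:30-20:15.
B but not A: 22:00-23:00.
Combining gives A △ B.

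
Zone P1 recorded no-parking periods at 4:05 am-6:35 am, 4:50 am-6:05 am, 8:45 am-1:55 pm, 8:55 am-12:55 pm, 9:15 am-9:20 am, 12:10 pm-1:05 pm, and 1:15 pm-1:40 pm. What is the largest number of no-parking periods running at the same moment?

At 9:15 am, 3 of the intervals are simultaneously active.
No point has more.

3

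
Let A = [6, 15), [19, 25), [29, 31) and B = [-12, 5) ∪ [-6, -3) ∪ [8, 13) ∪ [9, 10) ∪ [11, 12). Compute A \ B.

[6, 8) ∪ [13, 15) ∪ [19, 25) ∪ [29, 31)

B, merged: [-12, 5), [8, 13).
[6, 15) \ B = [6, 8), [13, 15).
[19, 25): nothing removed.
[29, 31): nothing removed.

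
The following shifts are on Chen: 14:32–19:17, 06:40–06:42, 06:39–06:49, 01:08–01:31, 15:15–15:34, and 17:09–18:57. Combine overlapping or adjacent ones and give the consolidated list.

01:08–01:31, 06:39–06:49, 14:32–19:17

Sort by start: 01:08–01:31, 06:39–06:49, 06:40–06:42, 14:32–19:17, 15:15–15:34, 17:09–18:57.
06:39–06:49 is disjoint → start new block.
06:40–06:42 overlaps/touches 06:39–06:49 → extend to 06:39–06:49.
14:32–19:17 is disjoint → start new block.
15:15–15:34 overlaps/touches 14:32–19:17 → extend to 14:32–19:17.
17:09–18:57 overlaps/touches 14:32–19:17 → extend to 14:32–19:17.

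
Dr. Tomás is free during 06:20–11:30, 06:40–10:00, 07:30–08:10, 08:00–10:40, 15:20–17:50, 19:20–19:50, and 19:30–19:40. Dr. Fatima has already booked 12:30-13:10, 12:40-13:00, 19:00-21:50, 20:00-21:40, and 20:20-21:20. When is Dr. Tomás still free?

06:20–11:30, 15:20–17:50

First set merges to 06:20–11:30, 15:20–17:50, 19:20–19:50.
Second set merges to 12:30–13:10, 19:00–21:50.
06:20–11:30: nothing removed.
15:20–17:50: nothing removed.
19:20–19:50: entirely removed.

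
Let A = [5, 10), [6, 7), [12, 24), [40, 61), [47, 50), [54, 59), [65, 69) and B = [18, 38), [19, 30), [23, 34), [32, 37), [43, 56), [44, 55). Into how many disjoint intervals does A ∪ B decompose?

4

A, merged: [5, 10), [12, 24), [40, 61), [65, 69).
B, merged: [18, 38), [43, 56).
A ∪ B = [5, 10), [12, 38), [40, 61), [65, 69).
That is 4 disjoint pieces.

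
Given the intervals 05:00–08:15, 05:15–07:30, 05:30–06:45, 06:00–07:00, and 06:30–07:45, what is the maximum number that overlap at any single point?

5

At 06:30, 5 of the intervals are simultaneously active.
No point has more.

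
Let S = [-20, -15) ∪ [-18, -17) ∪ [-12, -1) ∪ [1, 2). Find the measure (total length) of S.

17

Merged: [-20, -15), [-12, -1), [1, 2).
Lengths: 5 + 11 + 1 = 17.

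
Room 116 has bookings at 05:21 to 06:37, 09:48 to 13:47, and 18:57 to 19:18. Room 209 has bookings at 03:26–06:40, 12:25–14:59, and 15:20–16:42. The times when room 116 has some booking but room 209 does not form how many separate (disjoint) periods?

A \ B = 09:48-12:25, 18:57-19:18.
That is 2 disjoint pieces.

2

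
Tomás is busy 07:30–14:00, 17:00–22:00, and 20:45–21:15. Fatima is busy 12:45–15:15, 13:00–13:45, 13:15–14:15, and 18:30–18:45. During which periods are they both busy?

Merge the first list: 07:30–14:00, 17:00–22:00.
Merge the second list: 12:45–15:15, 18:30–18:45.
07:30–14:00 overlaps B on 12:45–14:00.
17:00–22:00 overlaps B on 18:30–18:45.

12:45–14:00, 18:30–18:45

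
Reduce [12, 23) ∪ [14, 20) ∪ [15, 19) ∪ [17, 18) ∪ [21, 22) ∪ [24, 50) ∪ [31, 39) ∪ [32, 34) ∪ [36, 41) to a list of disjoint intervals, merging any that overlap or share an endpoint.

[12, 23) ∪ [24, 50)

[14, 20) overlaps/touches [12, 23) → extend to [12, 23).
[15, 19) overlaps/touches [12, 23) → extend to [12, 23).
[17, 18) overlaps/touches [12, 23) → extend to [12, 23).
[21, 22) overlaps/touches [12, 23) → extend to [12, 23).
[24, 50) is disjoint → start new block.
[31, 39) overlaps/touches [24, 50) → extend to [24, 50).
[32, 34) overlaps/touches [24, 50) → extend to [24, 50).
[36, 41) overlaps/touches [24, 50) → extend to [24, 50).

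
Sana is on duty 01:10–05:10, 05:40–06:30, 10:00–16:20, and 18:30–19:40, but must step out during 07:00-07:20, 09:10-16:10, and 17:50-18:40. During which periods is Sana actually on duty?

01:10-05:10, 05:40-06:30, 16:10-16:20, 18:40-19:40

01:10-05:10: nothing removed.
05:40-06:30: nothing removed.
10:00-16:20 \ B = 16:10-16:20.
18:30-19:40 \ B = 18:40-19:40.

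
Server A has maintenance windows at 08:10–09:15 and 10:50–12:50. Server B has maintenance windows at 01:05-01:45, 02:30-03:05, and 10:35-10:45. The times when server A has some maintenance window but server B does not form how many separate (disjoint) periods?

A \ B = 08:10-09:15, 10:50-12:50.
That is 2 disjoint pieces.

2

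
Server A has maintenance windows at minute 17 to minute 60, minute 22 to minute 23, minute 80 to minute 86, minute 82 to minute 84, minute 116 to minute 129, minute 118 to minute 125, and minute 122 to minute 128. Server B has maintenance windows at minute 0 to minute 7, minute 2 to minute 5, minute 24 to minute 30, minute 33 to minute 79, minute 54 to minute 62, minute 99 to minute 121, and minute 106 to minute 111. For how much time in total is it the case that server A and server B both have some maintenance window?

First set merges to minute 17 to minute 60, minute 80 to minute 86, minute 116 to minute 129.
Second set merges to minute 0 to minute 7, minute 24 to minute 30, minute 33 to minute 79, minute 99 to minute 121.
A ∩ B = minute 24 to minute 30, minute 33 to minute 60, minute 116 to minute 121.
Total: 6 minutes + 27 minutes + 5 minutes = 38 minutes.

38 minutes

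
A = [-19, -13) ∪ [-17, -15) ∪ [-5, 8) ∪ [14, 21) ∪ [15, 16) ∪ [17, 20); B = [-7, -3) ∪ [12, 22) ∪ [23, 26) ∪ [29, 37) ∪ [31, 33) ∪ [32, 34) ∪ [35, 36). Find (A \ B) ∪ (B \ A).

[-19, -13) ∪ [-7, -5) ∪ [-3, 8) ∪ [12, 14) ∪ [21, 22) ∪ [23, 26) ∪ [29, 37)

Merge the first list: [-19, -13), [-5, 8), [14, 21).
Merge the second list: [-7, -3), [12, 22), [23, 26), [29, 37).
A \ B = [-19, -13), [-3, 8).
B \ A = [-7, -5), [12, 14), [21, 22), [23, 26), [29, 37).
Union of the two gives the symmetric difference.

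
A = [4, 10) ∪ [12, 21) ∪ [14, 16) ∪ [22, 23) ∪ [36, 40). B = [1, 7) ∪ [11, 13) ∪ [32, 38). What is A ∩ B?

[4, 7) ∪ [12, 13) ∪ [36, 38)

Merge the first list: [4, 10), [12, 21), [22, 23), [36, 40).
[4, 10) ∩ B → [4, 7).
[12, 21) ∩ B → [12, 13).
[22, 23) meets no B interval.
[36, 40) ∩ B → [36, 38).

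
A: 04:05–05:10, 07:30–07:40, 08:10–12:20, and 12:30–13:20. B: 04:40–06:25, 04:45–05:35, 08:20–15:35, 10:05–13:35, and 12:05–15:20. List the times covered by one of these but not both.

Merge the second list: 04:40-06:25, 08:20-15:35.
A but not B: 04:05-04:40, 07:30-07:40, 08:10-08:20.
B but not A: 05:10-06:25, 12:20-12:30, 13:20-15:35.
Combining gives A △ B.

04:05-04:40, 05:10-06:25, 07:30-07:40, 08:10-08:20, 12:20-12:30, 13:20-15:35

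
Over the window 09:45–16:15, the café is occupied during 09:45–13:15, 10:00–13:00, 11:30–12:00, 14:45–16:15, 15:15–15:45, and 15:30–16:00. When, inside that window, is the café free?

13:15–14:45

Covered (merged): 09:45–13:15, 14:45–16:15.
Uncovered inside 09:45–16:15: 13:15–14:45.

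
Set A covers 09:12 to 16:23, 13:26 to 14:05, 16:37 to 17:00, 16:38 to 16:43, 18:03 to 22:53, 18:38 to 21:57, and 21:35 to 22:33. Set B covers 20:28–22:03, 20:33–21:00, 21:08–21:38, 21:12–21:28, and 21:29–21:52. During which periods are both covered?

First set merges to 09:12-16:23, 16:37-17:00, 18:03-22:53.
Second set merges to 20:28-22:03.
09:12-16:23 meets no B interval.
16:37-17:00 meets no B interval.
18:03-22:53 ∩ B → 20:28-22:03.

20:28-22:03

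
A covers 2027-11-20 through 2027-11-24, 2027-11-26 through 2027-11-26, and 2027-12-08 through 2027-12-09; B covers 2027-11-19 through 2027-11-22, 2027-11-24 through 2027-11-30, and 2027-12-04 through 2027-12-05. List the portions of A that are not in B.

2027-11-20 through 2027-11-24 with B removed leaves 2027-11-23 through 2027-11-23.
2027-11-26 through 2027-11-26 lies entirely inside B → drops out.
2027-12-08 through 2027-12-09 is untouched.

2027-11-23 through 2027-11-23, 2027-12-08 through 2027-12-09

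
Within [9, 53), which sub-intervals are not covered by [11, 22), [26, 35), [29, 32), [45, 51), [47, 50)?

Covered (merged): [11, 22), [26, 35), [45, 51).
Gaps within [9, 53): [9, 11), [22, 26), [35, 45), [51, 53).

[9, 11) ∪ [22, 26) ∪ [35, 45) ∪ [51, 53)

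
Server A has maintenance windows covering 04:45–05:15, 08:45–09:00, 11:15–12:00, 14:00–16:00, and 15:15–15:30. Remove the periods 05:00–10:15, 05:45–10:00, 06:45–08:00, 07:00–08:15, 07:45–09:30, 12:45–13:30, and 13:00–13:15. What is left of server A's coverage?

04:45-05:00, 11:15-12:00, 14:00-16:00

First set merges to 04:45-05:15, 08:45-09:00, 11:15-12:00, 14:00-16:00.
Second set merges to 05:00-10:15, 12:45-13:30.
04:45-05:15 with B removed leaves 04:45-05:00.
08:45-09:00 lies entirely inside B → drops out.
11:15-12:00 is untouched.
14:00-16:00 is untouched.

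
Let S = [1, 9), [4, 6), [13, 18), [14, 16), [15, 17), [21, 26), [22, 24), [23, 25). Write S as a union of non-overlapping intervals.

[4, 6) overlaps/touches [1, 9) → extend to [1, 9).
[13, 18) is disjoint → start new block.
[14, 16) overlaps/touches [13, 18) → extend to [13, 18).
[15, 17) overlaps/touches [13, 18) → extend to [13, 18).
[21, 26) is disjoint → start new block.
[22, 24) overlaps/touches [21, 26) → extend to [21, 26).
[23, 25) overlaps/touches [21, 26) → extend to [21, 26).

[1, 9) ∪ [13, 18) ∪ [21, 26)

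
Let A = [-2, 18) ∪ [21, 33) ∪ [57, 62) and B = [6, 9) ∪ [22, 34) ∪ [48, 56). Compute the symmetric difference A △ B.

[-2, 6) ∪ [9, 18) ∪ [21, 22) ∪ [33, 34) ∪ [48, 56) ∪ [57, 62)

A but not B: [-2, 6), [9, 18), [21, 22), [57, 62).
B but not A: [33, 34), [48, 56).
Combining gives A △ B.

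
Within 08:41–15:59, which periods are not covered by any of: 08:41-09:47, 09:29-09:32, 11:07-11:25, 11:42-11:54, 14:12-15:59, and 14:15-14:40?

09:47–11:07, 11:25–11:42, 11:54–14:12

The merged coverage is 08:41–09:47, 11:07–11:25, 11:42–11:54, 14:12–15:59.
Uncovered inside 08:41–15:59: 09:47–11:07, 11:25–11:42, 11:54–14:12.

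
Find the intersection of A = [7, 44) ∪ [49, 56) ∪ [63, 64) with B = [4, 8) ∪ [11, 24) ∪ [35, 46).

[7, 8) ∪ [11, 24) ∪ [35, 44)

[7, 44) ∩ B → [7, 8), [11, 24), [35, 44).
[49, 56) meets no B interval.
[63, 64) meets no B interval.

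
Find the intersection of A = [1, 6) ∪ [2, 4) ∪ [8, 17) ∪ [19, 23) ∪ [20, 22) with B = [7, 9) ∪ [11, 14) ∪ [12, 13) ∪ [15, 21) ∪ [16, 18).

Merge the first list: [1, 6), [8, 17), [19, 23).
Merge the second list: [7, 9), [11, 14), [15, 21).
[1, 6): no overlap with the second set.
[8, 17) meets the second set on [8, 9), [11, 14), [15, 17).
[19, 23) meets the second set on [19, 21).

[8, 9) ∪ [11, 14) ∪ [15, 17) ∪ [19, 21)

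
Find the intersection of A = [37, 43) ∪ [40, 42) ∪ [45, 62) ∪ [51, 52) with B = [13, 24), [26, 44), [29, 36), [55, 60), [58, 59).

First set merges to [37, 43), [45, 62).
Second set merges to [13, 24), [26, 44), [55, 60).
[37, 43) overlaps B on [37, 43).
[45, 62) overlaps B on [55, 60).

[37, 43) ∪ [55, 60)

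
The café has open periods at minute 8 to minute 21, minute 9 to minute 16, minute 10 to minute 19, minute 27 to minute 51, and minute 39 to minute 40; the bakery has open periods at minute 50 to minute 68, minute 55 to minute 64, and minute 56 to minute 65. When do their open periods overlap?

Merge the first list: minute 8 to minute 21, minute 27 to minute 51.
Merge the second list: minute 50 to minute 68.
minute 8 to minute 21: no overlap with the second set.
minute 27 to minute 51 meets the second set on minute 50 to minute 51.

minute 50 to minute 51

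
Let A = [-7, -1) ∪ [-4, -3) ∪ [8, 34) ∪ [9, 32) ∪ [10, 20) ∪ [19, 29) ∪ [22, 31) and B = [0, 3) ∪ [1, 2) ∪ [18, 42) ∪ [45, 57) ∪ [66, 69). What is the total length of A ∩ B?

16

First set merges to [-7, -1), [8, 34).
Second set merges to [0, 3), [18, 42), [45, 57), [66, 69).
A ∩ B = [18, 34).
Total: 16.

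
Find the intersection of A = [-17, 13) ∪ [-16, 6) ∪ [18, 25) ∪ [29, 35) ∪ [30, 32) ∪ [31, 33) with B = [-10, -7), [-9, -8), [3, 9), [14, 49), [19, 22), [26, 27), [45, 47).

Merge the first list: [-17, 13), [18, 25), [29, 35).
Merge the second list: [-10, -7), [3, 9), [14, 49).
[-17, 13) overlaps B on [-10, -7), [3, 9).
[18, 25) overlaps B on [18, 25).
[29, 35) overlaps B on [29, 35).

[-10, -7) ∪ [3, 9) ∪ [18, 25) ∪ [29, 35)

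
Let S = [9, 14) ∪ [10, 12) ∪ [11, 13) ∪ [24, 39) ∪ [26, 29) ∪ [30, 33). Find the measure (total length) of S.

Merged: [9, 14), [24, 39).
Lengths: 5 + 15 = 20.

20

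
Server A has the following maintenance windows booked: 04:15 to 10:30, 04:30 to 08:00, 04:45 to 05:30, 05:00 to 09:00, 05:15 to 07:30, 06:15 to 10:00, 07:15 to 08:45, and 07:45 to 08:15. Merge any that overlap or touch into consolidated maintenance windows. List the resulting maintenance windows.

04:15-10:30

04:30-08:00 overlaps/touches 04:15-10:30 → extend to 04:15-10:30.
04:45-05:30 overlaps/touches 04:15-10:30 → extend to 04:15-10:30.
05:00-09:00 overlaps/touches 04:15-10:30 → extend to 04:15-10:30.
05:15-07:30 overlaps/touches 04:15-10:30 → extend to 04:15-10:30.
06:15-10:00 overlaps/touches 04:15-10:30 → extend to 04:15-10:30.
07:15-08:45 overlaps/touches 04:15-10:30 → extend to 04:15-10:30.
07:45-08:15 overlaps/touches 04:15-10:30 → extend to 04:15-10:30.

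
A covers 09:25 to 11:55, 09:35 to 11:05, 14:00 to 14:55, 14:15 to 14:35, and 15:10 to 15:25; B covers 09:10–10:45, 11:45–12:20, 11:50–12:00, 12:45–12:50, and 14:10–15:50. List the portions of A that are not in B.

A, merged: 09:25-11:55, 14:00-14:55, 15:10-15:25.
B, merged: 09:10-10:45, 11:45-12:20, 12:45-12:50, 14:10-15:50.
09:25-11:55 with B removed leaves 10:45-11:45.
14:00-14:55 with B removed leaves 14:00-14:10.
15:10-15:25 lies entirely inside B → drops out.

10:45-11:45, 14:00-14:10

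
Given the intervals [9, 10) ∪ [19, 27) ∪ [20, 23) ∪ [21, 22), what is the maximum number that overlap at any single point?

Sweep endpoints in order; track running count of active intervals.
Peak of 3 reached at 21.

3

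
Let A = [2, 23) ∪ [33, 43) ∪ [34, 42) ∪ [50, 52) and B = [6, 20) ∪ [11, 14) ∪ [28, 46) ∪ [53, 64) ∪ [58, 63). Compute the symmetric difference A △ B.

[2, 6) ∪ [20, 23) ∪ [28, 33) ∪ [43, 46) ∪ [50, 52) ∪ [53, 64)

A, merged: [2, 23), [33, 43), [50, 52).
B, merged: [6, 20), [28, 46), [53, 64).
A \ B = [2, 6), [20, 23), [50, 52).
B \ A = [28, 33), [43, 46), [53, 64).
Union of the two gives the symmetric difference.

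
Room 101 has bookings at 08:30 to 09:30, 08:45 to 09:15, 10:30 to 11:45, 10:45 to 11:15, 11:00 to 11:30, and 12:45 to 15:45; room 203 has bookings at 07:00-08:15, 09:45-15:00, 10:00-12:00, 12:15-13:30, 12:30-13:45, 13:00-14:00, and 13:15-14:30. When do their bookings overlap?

10:30–11:45, 12:45–15:00

First set merges to 08:30–09:30, 10:30–11:45, 12:45–15:45.
Second set merges to 07:00–08:15, 09:45–15:00.
08:30–09:30: no overlap with the second set.
10:30–11:45 meets the second set on 10:30–11:45.
12:45–15:45 meets the second set on 12:45–15:00.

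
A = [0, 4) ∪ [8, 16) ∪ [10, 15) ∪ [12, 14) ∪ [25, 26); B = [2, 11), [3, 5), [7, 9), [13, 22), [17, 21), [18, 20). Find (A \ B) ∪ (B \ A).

[0, 2) ∪ [4, 8) ∪ [11, 13) ∪ [16, 22) ∪ [25, 26)

First set merges to [0, 4), [8, 16), [25, 26).
Second set merges to [2, 11), [13, 22).
A but not B: [0, 2), [11, 13), [25, 26).
B but not A: [4, 8), [16, 22).
Combining gives A △ B.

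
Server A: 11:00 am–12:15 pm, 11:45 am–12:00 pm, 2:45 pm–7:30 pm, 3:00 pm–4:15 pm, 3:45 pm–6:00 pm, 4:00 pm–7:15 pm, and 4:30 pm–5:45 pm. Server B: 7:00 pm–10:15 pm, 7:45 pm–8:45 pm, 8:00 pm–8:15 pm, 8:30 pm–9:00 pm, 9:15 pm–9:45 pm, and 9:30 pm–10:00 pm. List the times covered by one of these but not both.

A, merged: 11:00 am–12:15 pm, 2:45 pm–7:30 pm.
B, merged: 7:00 pm–10:15 pm.
A but not B: 11:00 am–12:15 pm, 2:45 pm–7:00 pm.
B but not A: 7:30 pm–10:15 pm.
Combining gives A △ B.

11:00 am–12:15 pm, 2:45 pm–7:00 pm, 7:30 pm–10:15 pm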